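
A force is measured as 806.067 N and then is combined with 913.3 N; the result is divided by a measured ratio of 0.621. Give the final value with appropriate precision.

806.067 N + 913.3 N = 1719.367 N; the sum is limited to 1 decimal place (5 s.f.).
Carrying full precision, 1719.367 ÷ 0.621 = 2768.70692432… N; 0.621 has 3 s.f., so the result keeps min(5, 3) = 3 s.f.
Rounded to 3 significant figures: 2.77 × 10^3 N.

2.77 × 10^3 N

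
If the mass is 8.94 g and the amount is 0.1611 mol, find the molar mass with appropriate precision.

molar mass = 8.94 g ÷ 0.1611 mol = 55.4934823091… g/mol.
8.94 has 3 significant figures; 0.1611 has 4.
Division/multiplication keeps the fewest: 3 significant figures.
Rounded: 55.5 g/mol.

55.5 g/mol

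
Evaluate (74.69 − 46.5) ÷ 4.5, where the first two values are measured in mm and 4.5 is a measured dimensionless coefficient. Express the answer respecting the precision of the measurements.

6.3 mm

74.69 mm − 46.5 mm = 28.19 mm; the difference is limited to 1 decimal place (3 s.f.).
Carrying full precision, 28.19 ÷ 4.5 = 6.26444444444… mm; 4.5 has 2 s.f., so the result keeps min(3, 2) = 2 s.f.
Rounded to 2 significant figures: 6.3 mm.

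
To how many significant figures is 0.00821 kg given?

3

0.00821: leading zeros are not significant.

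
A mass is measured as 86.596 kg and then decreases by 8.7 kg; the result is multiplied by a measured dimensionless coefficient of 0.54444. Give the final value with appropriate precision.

42.4 kg

86.596 kg − 8.7 kg = 77.896 kg; the difference is limited to 1 decimal place (3 s.f.).
Carrying full precision, 77.896 × 0.54444 = 42.40969824 kg; 0.54444 has 5 s.f., so the result keeps min(3, 5) = 3 s.f.
Rounded to 3 significant figures: 42.4 kg.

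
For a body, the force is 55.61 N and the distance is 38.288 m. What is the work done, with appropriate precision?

2129 J

work done = 55.61 N × 38.288 m = 2129.19568 J.
55.61 has 4 significant figures; 38.288 has 5.
Division/multiplication keeps the fewest: 4 significant figures.
Rounded: 2129 J.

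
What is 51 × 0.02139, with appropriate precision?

1.1

51 × 0.02139 = 1.09089
Multiplication/division keeps the fewest significant figures: 51 → 2 s.f., 0.02139 → 4 s.f.; limit is 2.
Rounded to 2 significant figures: 1.1.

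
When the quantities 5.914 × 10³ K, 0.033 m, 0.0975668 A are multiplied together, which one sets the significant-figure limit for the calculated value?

0.033 m

5.914 × 10³ K → 4 s.f.; 0.033 m → 2 s.f.; 0.0975668 A → 6 s.f.
The fewest is 2 significant figures, from 0.033 m.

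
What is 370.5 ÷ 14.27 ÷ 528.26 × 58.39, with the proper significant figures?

370.5 ÷ 14.27 ÷ 528.26 × 58.39 = 2.86982217751…
Multiplication/division keeps the fewest significant figures: 370.5 → 4 s.f., 14.27 → 4 s.f., 528.26 → 5 s.f., 58.39 → 4 s.f.; limit is 4.
Rounded to 4 significant figures: 2.870.

2.870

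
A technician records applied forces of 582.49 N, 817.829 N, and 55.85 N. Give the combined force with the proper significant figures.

582.49 N + 817.829 N + 55.85 N = 1456.169 N.
Addition/subtraction keeps the fewest decimal places: 582.49 → 2 decimal places, 817.829 → 3 decimal places, 55.85 → 2 decimal places; limit is 2.
Rounded to 2 decimal places: 1456.17 N.

1456.17 N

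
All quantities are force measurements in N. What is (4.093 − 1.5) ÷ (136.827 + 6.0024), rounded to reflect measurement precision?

4.093 − 1.5 = 2.593, limited to 1 d.p. → 2 s.f.; 136.827 + 6.0024 = 142.8294, limited to 3 d.p. → 6 s.f.
Carrying full precision, 2.593 ÷ 142.8294 = 0.0181545256089…; keep min(2, 6) = 2 s.f.
Rounded to 2 significant figures: 0.018.

0.018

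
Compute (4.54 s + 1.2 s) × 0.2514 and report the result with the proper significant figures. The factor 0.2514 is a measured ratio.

1.4 s

4.54 s + 1.2 s = 5.74 s; the sum is limited to 1 decimal place (2 s.f.).
Carrying full precision, 5.74 × 0.2514 = 1.443036 s; 0.2514 has 4 s.f., so the result keeps min(2, 4) = 2 s.f.
Rounded to 2 significant figures: 1.4 s.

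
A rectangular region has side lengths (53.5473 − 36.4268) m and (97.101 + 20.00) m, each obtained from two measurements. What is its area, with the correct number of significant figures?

2004.8 m²

53.5473 − 36.4268 = 17.1205, limited to 4 d.p. → 6 s.f.; 97.101 + 20.00 = 117.101, limited to 2 d.p. → 5 s.f.
Carrying full precision, 17.1205 × 117.101 = 2004.8276705; keep min(6, 5) = 5 s.f.
Rounded to 5 significant figures: 2004.8 m².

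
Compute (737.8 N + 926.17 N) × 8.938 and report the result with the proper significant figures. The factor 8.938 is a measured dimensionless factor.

737.8 N + 926.17 N = 1663.97 N; the sum is limited to 1 decimal place (5 s.f.).
Carrying full precision, 1663.97 × 8.938 = 14872.56386 N; 8.938 has 4 s.f., so the result keeps min(5, 4) = 4 s.f.
Rounded to 4 significant figures: 1.487 × 10^4 N.

1.487 × 10^4 N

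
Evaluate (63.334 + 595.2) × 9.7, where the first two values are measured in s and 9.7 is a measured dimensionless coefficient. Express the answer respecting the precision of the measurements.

6.4 × 10^3 s

63.334 s + 595.2 s = 658.534 s; the sum is limited to 1 decimal place (4 s.f.).
Carrying full precision, 658.534 × 9.7 = 6387.7798 s; 9.7 has 2 s.f., so the result keeps min(4, 2) = 2 s.f.
Rounded to 2 significant figures: 6.4 × 10^3 s.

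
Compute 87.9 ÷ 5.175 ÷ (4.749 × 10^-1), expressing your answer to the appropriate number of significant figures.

35.8

87.9 ÷ 5.175 ÷ (4.749 × 10^-1) = 35.7664924118…
Multiplication/division keeps the fewest significant figures: 87.9 → 3 s.f., 5.175 → 4 s.f., 4.749 × 10^-1 → 4 s.f.; limit is 3.
Rounded to 3 significant figures: 35.8.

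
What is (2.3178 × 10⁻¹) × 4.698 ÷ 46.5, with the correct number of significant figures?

0.0234

(2.3178 × 10⁻¹) × 4.698 ÷ 46.5 = 0.0234172567742…
Multiplication/division keeps the fewest significant figures: 2.3178 × 10⁻¹ → 5 s.f., 4.698 → 4 s.f., 46.5 → 3 s.f.; limit is 3.
Rounded to 3 significant figures: 0.0234.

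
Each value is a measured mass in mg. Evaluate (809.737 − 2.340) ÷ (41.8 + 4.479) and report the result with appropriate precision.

809.737 − 2.340 = 807.397, limited to 3 d.p. → 6 s.f.; 41.8 + 4.479 = 46.279, limited to 1 d.p. → 3 s.f.
Carrying full precision, 807.397 ÷ 46.279 = 17.4462931351…; keep min(6, 3) = 3 s.f.
Rounded to 3 significant figures: 17.4.

17.4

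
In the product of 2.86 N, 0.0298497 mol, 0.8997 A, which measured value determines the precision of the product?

2.86 N → 3 s.f.; 0.0298497 mol → 6 s.f.; 0.8997 A → 4 s.f.
The fewest is 3 significant figures, from 2.86 N.

2.86 N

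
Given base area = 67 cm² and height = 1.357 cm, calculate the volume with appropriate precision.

91 cm³

volume = 67 cm² × 1.357 cm = 90.919 cm³.
67 has 2 significant figures; 1.357 has 4.
Division/multiplication keeps the fewest: 2 significant figures.
Rounded: 91 cm³.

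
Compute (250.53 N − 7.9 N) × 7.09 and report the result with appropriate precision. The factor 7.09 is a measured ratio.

1.72 × 10³ N

250.53 N − 7.9 N = 242.63 N; the difference is limited to 1 decimal place (4 s.f.).
Carrying full precision, 242.63 × 7.09 = 1720.2467 N; 7.09 has 3 s.f., so the result keeps min(4, 3) = 3 s.f.
Rounded to 3 significant figures: 1.72 × 10³ N.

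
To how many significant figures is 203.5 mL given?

4

203.5: zeros between nonzero digits are significant.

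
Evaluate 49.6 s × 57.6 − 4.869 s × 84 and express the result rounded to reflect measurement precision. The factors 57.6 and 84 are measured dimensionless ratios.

49.6 × 57.6 = 2856.96 → 2.86 × 10^3 s (3 s.f., last digit at the 10^1 place).
4.869 × 84 = 408.996 → 4.1 × 10^2 s (2 s.f., last digit at the 10^1 place).
Difference: 2447.964 s; keep the coarser place, 10^1.
Result: 2.45 × 10^3 s.

2.45 × 10^3 s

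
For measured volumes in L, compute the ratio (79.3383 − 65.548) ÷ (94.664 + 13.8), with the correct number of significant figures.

79.3383 − 65.548 = 13.7903, limited to 3 d.p. → 5 s.f.; 94.664 + 13.8 = 108.464, limited to 1 d.p. → 4 s.f.
Carrying full precision, 13.7903 ÷ 108.464 = 0.127141724443…; keep min(5, 4) = 4 s.f.
Rounded to 4 significant figures: 0.1271.

0.1271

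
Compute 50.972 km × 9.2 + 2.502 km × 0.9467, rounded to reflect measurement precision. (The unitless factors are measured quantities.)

50.972 × 9.2 = 468.9424 → 4.7 × 10² km (2 s.f., last digit at the 10^1 place).
2.502 × 0.9467 = 2.3686434 → 2.369 km (4 s.f., last digit at the 10^-3 place).
Sum: 471.3110434 km; keep the coarser place, 10^1.
Result: 4.7 × 10² km.

4.7 × 10² km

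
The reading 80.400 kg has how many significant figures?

5

80.400: trailing zeros after a decimal point are significant; zeros between nonzero digits are significant.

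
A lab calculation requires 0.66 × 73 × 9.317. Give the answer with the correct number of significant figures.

0.66 × 73 × 9.317 = 448.89306
Multiplication/division keeps the fewest significant figures: 0.66 → 2 s.f., 73 → 2 s.f., 9.317 → 4 s.f.; limit is 2.
Rounded to 2 significant figures: 4.5 × 10².

4.5 × 10²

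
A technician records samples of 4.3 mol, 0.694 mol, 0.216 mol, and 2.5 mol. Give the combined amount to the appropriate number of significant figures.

7.7 mol

4.3 mol + 0.694 mol + 0.216 mol + 2.5 mol = 7.710 mol.
Addition/subtraction keeps the fewest decimal places: 4.3 → 1 decimal place, 0.694 → 3 decimal places, 0.216 → 3 decimal places, 2.5 → 1 decimal place; limit is 1.
Rounded to 1 decimal place: 7.7 mol.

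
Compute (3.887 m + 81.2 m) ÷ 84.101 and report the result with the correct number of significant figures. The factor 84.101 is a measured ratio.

1.01 m

3.887 m + 81.2 m = 85.087 m; the sum is limited to 1 decimal place (3 s.f.).
Carrying full precision, 85.087 ÷ 84.101 = 1.01172399853… m; 84.101 has 5 s.f., so the result keeps min(3, 5) = 3 s.f.
Rounded to 3 significant figures: 1.01 m.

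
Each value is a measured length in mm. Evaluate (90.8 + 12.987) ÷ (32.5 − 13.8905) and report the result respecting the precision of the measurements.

90.8 + 12.987 = 103.787, limited to 1 d.p. → 4 s.f.; 32.5 − 13.8905 = 18.6095, limited to 1 d.p. → 3 s.f.
Carrying full precision, 103.787 ÷ 18.6095 = 5.57709771891…; keep min(4, 3) = 3 s.f.
Rounded to 3 significant figures: 5.58.

5.58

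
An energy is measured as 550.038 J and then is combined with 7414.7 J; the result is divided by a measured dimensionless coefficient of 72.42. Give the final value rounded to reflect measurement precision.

550.038 J + 7414.7 J = 7964.738 J; the sum is limited to 1 decimal place (5 s.f.).
Carrying full precision, 7964.738 ÷ 72.42 = 109.979812207… J; 72.42 has 4 s.f., so the result keeps min(5, 4) = 4 s.f.
Rounded to 4 significant figures: 110.0 J.

110.0 J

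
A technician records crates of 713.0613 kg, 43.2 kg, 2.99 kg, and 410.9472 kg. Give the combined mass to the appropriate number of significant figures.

713.0613 kg + 43.2 kg + 2.99 kg + 410.9472 kg = 1170.1985 kg.
Addition/subtraction keeps the fewest decimal places: 713.0613 → 4 decimal places, 43.2 → 1 decimal place, 2.99 → 2 decimal places, 410.9472 → 4 decimal places; limit is 1.
Rounded to 1 decimal place: 1170.2 kg.

1170.2 kg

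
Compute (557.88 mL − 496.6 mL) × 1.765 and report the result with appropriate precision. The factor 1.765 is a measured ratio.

108 mL

557.88 mL − 496.6 mL = 61.28 mL; the difference is limited to 1 decimal place (3 s.f.).
Carrying full precision, 61.28 × 1.765 = 108.1592 mL; 1.765 has 4 s.f., so the result keeps min(3, 4) = 3 s.f.
Rounded to 3 significant figures: 108 mL.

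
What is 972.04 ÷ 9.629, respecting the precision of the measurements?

972.04 ÷ 9.629 = 100.94921591…
Multiplication/division keeps the fewest significant figures: 972.04 → 5 s.f., 9.629 → 4 s.f.; limit is 4.
Rounded to 4 significant figures: 100.9.

100.9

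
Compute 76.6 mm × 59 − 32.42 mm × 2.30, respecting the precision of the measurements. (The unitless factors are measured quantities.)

4.4 × 10^3 mm

76.6 × 59 = 4519.4 → 4.5 × 10^3 mm (2 s.f., last digit at the 10^2 place).
32.42 × 2.30 = 74.566 → 74.6 mm (3 s.f., last digit at the 10^-1 place).
Difference: 4444.834 mm; keep the coarser place, 10^2.
Result: 4.4 × 10^3 mm.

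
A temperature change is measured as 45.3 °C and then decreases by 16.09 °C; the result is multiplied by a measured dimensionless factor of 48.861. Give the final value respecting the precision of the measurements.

45.3 °C − 16.09 °C = 29.21 °C; the difference is limited to 1 decimal place (3 s.f.).
Carrying full precision, 29.21 × 48.861 = 1427.22981 °C; 48.861 has 5 s.f., so the result keeps min(3, 5) = 3 s.f.
Rounded to 3 significant figures: 1.43 × 10³ °C.

1.43 × 10³ °C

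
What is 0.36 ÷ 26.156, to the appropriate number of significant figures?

0.014

0.36 ÷ 26.156 = 0.0137635724117…
Multiplication/division keeps the fewest significant figures: 0.36 → 2 s.f., 26.156 → 5 s.f.; limit is 2.
Rounded to 2 significant figures: 0.014.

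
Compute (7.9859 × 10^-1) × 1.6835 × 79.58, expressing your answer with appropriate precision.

107.0

(7.9859 × 10^-1) × 1.6835 × 79.58 = 106.989442169…
Multiplication/division keeps the fewest significant figures: 7.9859 × 10^-1 → 5 s.f., 1.6835 → 5 s.f., 79.58 → 4 s.f.; limit is 4.
Rounded to 4 significant figures: 107.0.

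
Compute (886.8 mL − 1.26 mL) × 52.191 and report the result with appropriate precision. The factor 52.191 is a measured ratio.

886.8 mL − 1.26 mL = 885.54 mL; the difference is limited to 1 decimal place (4 s.f.).
Carrying full precision, 885.54 × 52.191 = 46217.21814 mL; 52.191 has 5 s.f., so the result keeps min(4, 5) = 4 s.f.
Rounded to 4 significant figures: 4.622 × 10^4 mL.

4.622 × 10^4 mL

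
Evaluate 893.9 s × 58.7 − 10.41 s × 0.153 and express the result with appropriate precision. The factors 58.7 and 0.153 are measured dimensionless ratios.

893.9 × 58.7 = 52471.93 → 5.25 × 10^4 s (3 s.f., last digit at the 10^2 place).
10.41 × 0.153 = 1.59273 → 1.59 s (3 s.f., last digit at the 10^-2 place).
Difference: 52470.33727 s; keep the coarser place, 10^2.
Result: 5.25 × 10^4 s.

5.25 × 10^4 s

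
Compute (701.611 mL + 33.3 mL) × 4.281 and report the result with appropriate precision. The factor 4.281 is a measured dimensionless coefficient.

3146 mL

701.611 mL + 33.3 mL = 734.911 mL; the sum is limited to 1 decimal place (4 s.f.).
Carrying full precision, 734.911 × 4.281 = 3146.153991 mL; 4.281 has 4 s.f., so the result keeps min(4, 4) = 4 s.f.
Rounded to 4 significant figures: 3146 mL.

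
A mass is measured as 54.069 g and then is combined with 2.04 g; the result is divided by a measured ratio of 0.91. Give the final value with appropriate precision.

54.069 g + 2.04 g = 56.109 g; the sum is limited to 2 decimal places (4 s.f.).
Carrying full precision, 56.109 ÷ 0.91 = 61.6582417582… g; 0.91 has 2 s.f., so the result keeps min(4, 2) = 2 s.f.
Rounded to 2 significant figures: 62 g.

62 g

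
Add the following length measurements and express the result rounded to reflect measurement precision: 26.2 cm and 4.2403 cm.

30.4 cm

26.2 cm + 4.2403 cm = 30.4403 cm.
Addition/subtraction keeps the fewest decimal places: 26.2 → 1 decimal place, 4.2403 → 4 decimal places; limit is 1.
Rounded to 1 decimal place: 30.4 cm.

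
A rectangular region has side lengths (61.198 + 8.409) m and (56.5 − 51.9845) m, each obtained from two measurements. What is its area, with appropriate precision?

3.1 × 10² m²

61.198 + 8.409 = 69.607, limited to 3 d.p. → 5 s.f.; 56.5 − 51.9845 = 4.5155, limited to 1 d.p. → 2 s.f.
Carrying full precision, 69.607 × 4.5155 = 314.3104085; keep min(5, 2) = 2 s.f.
Rounded to 2 significant figures: 3.1 × 10² m².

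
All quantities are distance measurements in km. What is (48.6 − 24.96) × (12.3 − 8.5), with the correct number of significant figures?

48.6 − 24.96 = 23.64, limited to 1 d.p. → 3 s.f.; 12.3 − 8.5 = 3.8, limited to 1 d.p. → 2 s.f.
Carrying full precision, 23.64 × 3.8 = 89.832; keep min(3, 2) = 2 s.f.
Rounded to 2 significant figures: 9.0 × 10^1 km².

9.0 × 10^1 km²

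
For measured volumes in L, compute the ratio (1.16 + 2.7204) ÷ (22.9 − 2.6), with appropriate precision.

0.191

1.16 + 2.7204 = 3.8804, limited to 2 d.p. → 3 s.f.; 22.9 − 2.6 = 20.3, limited to 1 d.p. → 3 s.f.
Carrying full precision, 3.8804 ÷ 20.3 = 0.19115270936…; keep min(3, 3) = 3 s.f.
Rounded to 3 significant figures: 0.191.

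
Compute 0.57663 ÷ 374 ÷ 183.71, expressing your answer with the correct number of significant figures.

8.39 × 10^-6

0.57663 ÷ 374 ÷ 183.71 = 0.00000839252868026…
Multiplication/division keeps the fewest significant figures: 0.57663 → 5 s.f., 374 → 3 s.f., 183.71 → 5 s.f.; limit is 3.
Rounded to 3 significant figures: 8.39 × 10^-6.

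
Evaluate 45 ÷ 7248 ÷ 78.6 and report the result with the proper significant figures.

45 ÷ 7248 ÷ 78.6 = 0.0000789899398413…
Multiplication/division keeps the fewest significant figures: 45 → 2 s.f., 7248 → 4 s.f., 78.6 → 3 s.f.; limit is 2.
Rounded to 2 significant figures: 7.9 × 10⁻⁵.

7.9 × 10⁻⁵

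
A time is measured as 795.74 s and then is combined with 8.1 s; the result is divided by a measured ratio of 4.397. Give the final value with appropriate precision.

795.74 s + 8.1 s = 803.84 s; the sum is limited to 1 decimal place (4 s.f.).
Carrying full precision, 803.84 ÷ 4.397 = 182.815556061… s; 4.397 has 4 s.f., so the result keeps min(4, 4) = 4 s.f.
Rounded to 4 significant figures: 182.8 s.

182.8 s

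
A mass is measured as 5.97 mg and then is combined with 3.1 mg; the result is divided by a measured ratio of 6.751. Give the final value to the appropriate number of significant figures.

1.3 mg

5.97 mg + 3.1 mg = 9.07 mg; the sum is limited to 1 decimal place (2 s.f.).
Carrying full precision, 9.07 ÷ 6.751 = 1.34350466598… mg; 6.751 has 4 s.f., so the result keeps min(2, 4) = 2 s.f.
Rounded to 2 significant figures: 1.3 mg.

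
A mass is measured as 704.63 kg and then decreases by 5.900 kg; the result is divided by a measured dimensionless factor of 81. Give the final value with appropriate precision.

8.6 kg

704.63 kg − 5.900 kg = 698.730 kg; the difference is limited to 2 decimal places (5 s.f.).
Carrying full precision, 698.730 ÷ 81 = 8.6262962963… kg; 81 has 2 s.f., so the result keeps min(5, 2) = 2 s.f.
Rounded to 2 significant figures: 8.6 kg.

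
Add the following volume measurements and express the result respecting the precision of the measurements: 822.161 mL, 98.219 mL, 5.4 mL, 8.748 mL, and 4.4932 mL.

822.161 mL + 98.219 mL + 5.4 mL + 8.748 mL + 4.4932 mL = 939.0212 mL.
Addition/subtraction keeps the fewest decimal places: 822.161 → 3 decimal places, 98.219 → 3 decimal places, 5.4 → 1 decimal place, 8.748 → 3 decimal places, 4.4932 → 4 decimal places; limit is 1.
Rounded to 1 decimal place: 939.0 mL.

939.0 mL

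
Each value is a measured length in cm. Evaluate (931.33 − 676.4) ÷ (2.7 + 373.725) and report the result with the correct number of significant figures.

0.6772

931.33 − 676.4 = 254.93, limited to 1 d.p. → 4 s.f.; 2.7 + 373.725 = 376.425, limited to 1 d.p. → 4 s.f.
Carrying full precision, 254.93 ÷ 376.425 = 0.67723982201…; keep min(4, 4) = 4 s.f.
Rounded to 4 significant figures: 0.6772.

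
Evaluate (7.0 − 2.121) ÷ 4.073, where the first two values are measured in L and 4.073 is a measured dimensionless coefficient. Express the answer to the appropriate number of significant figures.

7.0 L − 2.121 L = 4.879 L; the difference is limited to 1 decimal place (2 s.f.).
Carrying full precision, 4.879 ÷ 4.073 = 1.19788853425… L; 4.073 has 4 s.f., so the result keeps min(2, 4) = 2 s.f.
Rounded to 2 significant figures: 1.2 L.

1.2 L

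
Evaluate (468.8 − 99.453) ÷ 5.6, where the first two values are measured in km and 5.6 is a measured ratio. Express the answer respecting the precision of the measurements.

66 km

468.8 km − 99.453 km = 369.347 km; the difference is limited to 1 decimal place (4 s.f.).
Carrying full precision, 369.347 ÷ 5.6 = 65.9548214286… km; 5.6 has 2 s.f., so the result keeps min(4, 2) = 2 s.f.
Rounded to 2 significant figures: 66 km.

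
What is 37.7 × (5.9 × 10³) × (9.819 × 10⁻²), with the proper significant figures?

37.7 × (5.9 × 10³) × (9.819 × 10⁻²) = 21840.4017
Multiplication/division keeps the fewest significant figures: 37.7 → 3 s.f., 5.9 × 10³ → 2 s.f., 9.819 × 10⁻² → 4 s.f.; limit is 2.
Rounded to 2 significant figures: 2.2 × 10⁴.

2.2 × 10⁴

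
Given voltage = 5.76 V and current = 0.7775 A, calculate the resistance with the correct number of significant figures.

resistance = 5.76 V ÷ 0.7775 A = 7.40836012862… Ω.
5.76 has 3 significant figures; 0.7775 has 4.
Division/multiplication keeps the fewest: 3 significant figures.
Rounded: 7.41 Ω.

7.41 Ω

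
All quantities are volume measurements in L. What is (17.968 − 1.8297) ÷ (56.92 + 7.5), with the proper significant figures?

0.251

17.968 − 1.8297 = 16.1383, limited to 3 d.p. → 5 s.f.; 56.92 + 7.5 = 64.42, limited to 1 d.p. → 3 s.f.
Carrying full precision, 16.1383 ÷ 64.42 = 0.250516920211…; keep min(5, 3) = 3 s.f.
Rounded to 3 significant figures: 0.251.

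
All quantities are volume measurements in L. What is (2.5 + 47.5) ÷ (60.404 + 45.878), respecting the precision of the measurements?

0.470

2.5 + 47.5 = 50.0, limited to 1 d.p. → 3 s.f.; 60.404 + 45.878 = 106.282, limited to 3 d.p. → 6 s.f.
Carrying full precision, 50.0 ÷ 106.282 = 0.470446547863…; keep min(3, 6) = 3 s.f.
Rounded to 3 significant figures: 0.470.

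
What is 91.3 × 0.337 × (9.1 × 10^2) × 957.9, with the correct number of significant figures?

2.7 × 10^7

91.3 × 0.337 × (9.1 × 10^2) × 957.9 = 26820214.3209
Multiplication/division keeps the fewest significant figures: 91.3 → 3 s.f., 0.337 → 3 s.f., 9.1 × 10^2 → 2 s.f., 957.9 → 4 s.f.; limit is 2.
Rounded to 2 significant figures: 2.7 × 10^7.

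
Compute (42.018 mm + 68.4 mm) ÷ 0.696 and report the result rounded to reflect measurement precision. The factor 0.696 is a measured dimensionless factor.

159 mm

42.018 mm + 68.4 mm = 110.418 mm; the sum is limited to 1 decimal place (4 s.f.).
Carrying full precision, 110.418 ÷ 0.696 = 158.646551724… mm; 0.696 has 3 s.f., so the result keeps min(4, 3) = 3 s.f.
Rounded to 3 significant figures: 159 mm.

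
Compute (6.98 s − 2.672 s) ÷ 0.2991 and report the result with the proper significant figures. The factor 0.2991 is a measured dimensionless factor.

14.4 s

6.98 s − 2.672 s = 4.308 s; the difference is limited to 2 decimal places (3 s.f.).
Carrying full precision, 4.308 ÷ 0.2991 = 14.4032096289… s; 0.2991 has 4 s.f., so the result keeps min(3, 4) = 3 s.f.
Rounded to 3 significant figures: 14.4 s.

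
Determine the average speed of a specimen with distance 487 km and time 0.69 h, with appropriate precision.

average speed = 487 km ÷ 0.69 h = 705.797101449… km/h.
487 has 3 significant figures; 0.69 has 2.
Division/multiplication keeps the fewest: 2 significant figures.
Rounded: 7.1 × 10² km/h.

7.1 × 10² km/h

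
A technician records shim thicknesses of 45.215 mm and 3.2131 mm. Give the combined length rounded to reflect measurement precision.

45.215 mm + 3.2131 mm = 48.4281 mm.
Addition/subtraction keeps the fewest decimal places: 45.215 → 3 decimal places, 3.2131 → 4 decimal places; limit is 3.
Rounded to 3 decimal places: 48.428 mm.

48.428 mm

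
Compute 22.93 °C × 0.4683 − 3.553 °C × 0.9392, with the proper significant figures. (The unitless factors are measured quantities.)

7.40 °C

22.93 × 0.4683 = 10.738119 → 10.74 °C (4 s.f., last digit at the 10^-2 place).
3.553 × 0.9392 = 3.3369776 → 3.337 °C (4 s.f., last digit at the 10^-3 place).
Difference: 7.4011414 °C; keep the coarser place, 10^-2.
Result: 7.40 °C.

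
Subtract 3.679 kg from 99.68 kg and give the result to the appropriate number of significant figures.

96.00 kg

99.68 kg − 3.679 kg = 96.001 kg.
Addition/subtraction keeps the fewest decimal places: 99.68 → 2 decimal places, 3.679 → 3 decimal places; limit is 2.
Rounded to 2 decimal places: 96.00 kg.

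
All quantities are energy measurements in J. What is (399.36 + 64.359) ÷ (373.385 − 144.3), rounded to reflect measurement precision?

2.024

399.36 + 64.359 = 463.719, limited to 2 d.p. → 5 s.f.; 373.385 − 144.3 = 229.085, limited to 1 d.p. → 4 s.f.
Carrying full precision, 463.719 ÷ 229.085 = 2.02422245018…; keep min(5, 4) = 4 s.f.
Rounded to 4 significant figures: 2.024.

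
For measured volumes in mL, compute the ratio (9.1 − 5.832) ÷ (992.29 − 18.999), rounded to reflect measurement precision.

9.1 − 5.832 = 3.268, limited to 1 d.p. → 2 s.f.; 992.29 − 18.999 = 973.291, limited to 2 d.p. → 5 s.f.
Carrying full precision, 3.268 ÷ 973.291 = 0.00335768028267…; keep min(2, 5) = 2 s.f.
Rounded to 2 significant figures: 0.0034.

0.0034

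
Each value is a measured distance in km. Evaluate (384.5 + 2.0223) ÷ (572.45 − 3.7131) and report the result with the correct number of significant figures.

384.5 + 2.0223 = 386.5223, limited to 1 d.p. → 4 s.f.; 572.45 − 3.7131 = 568.7369, limited to 2 d.p. → 5 s.f.
Carrying full precision, 386.5223 ÷ 568.7369 = 0.679615301908…; keep min(4, 5) = 4 s.f.
Rounded to 4 significant figures: 0.6796.

0.6796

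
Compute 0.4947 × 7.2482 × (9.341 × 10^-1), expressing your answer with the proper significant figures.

0.4947 × 7.2482 × (9.341 × 10^-1) = 3.34938792881…
Multiplication/division keeps the fewest significant figures: 0.4947 → 4 s.f., 7.2482 → 5 s.f., 9.341 × 10^-1 → 4 s.f.; limit is 4.
Rounded to 4 significant figures: 3.349.

3.349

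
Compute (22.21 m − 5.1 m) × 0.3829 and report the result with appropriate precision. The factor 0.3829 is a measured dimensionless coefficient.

22.21 m − 5.1 m = 17.11 m; the difference is limited to 1 decimal place (3 s.f.).
Carrying full precision, 17.11 × 0.3829 = 6.551419 m; 0.3829 has 4 s.f., so the result keeps min(3, 4) = 3 s.f.
Rounded to 3 significant figures: 6.55 m.

6.55 m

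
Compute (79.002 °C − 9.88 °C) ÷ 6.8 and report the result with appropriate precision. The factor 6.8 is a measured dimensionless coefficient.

10. °C

79.002 °C − 9.88 °C = 69.122 °C; the difference is limited to 2 decimal places (4 s.f.).
Carrying full precision, 69.122 ÷ 6.8 = 10.165 °C; 6.8 has 2 s.f., so the result keeps min(4, 2) = 2 s.f.
Rounded to 2 significant figures: 10. °C.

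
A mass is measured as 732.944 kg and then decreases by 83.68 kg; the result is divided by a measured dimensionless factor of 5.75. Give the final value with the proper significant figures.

732.944 kg − 83.68 kg = 649.264 kg; the difference is limited to 2 decimal places (5 s.f.).
Carrying full precision, 649.264 ÷ 5.75 = 112.915478261… kg; 5.75 has 3 s.f., so the result keeps min(5, 3) = 3 s.f.
Rounded to 3 significant figures: 113 kg.

113 kg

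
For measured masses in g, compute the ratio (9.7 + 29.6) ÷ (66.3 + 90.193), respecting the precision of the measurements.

9.7 + 29.6 = 39.3, limited to 1 d.p. → 3 s.f.; 66.3 + 90.193 = 156.493, limited to 1 d.p. → 4 s.f.
Carrying full precision, 39.3 ÷ 156.493 = 0.251129443489…; keep min(3, 4) = 3 s.f.
Rounded to 3 significant figures: 0.251.

0.251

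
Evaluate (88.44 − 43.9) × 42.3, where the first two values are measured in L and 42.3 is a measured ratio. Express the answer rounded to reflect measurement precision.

88.44 L − 43.9 L = 44.54 L; the difference is limited to 1 decimal place (3 s.f.).
Carrying full precision, 44.54 × 42.3 = 1884.042 L; 42.3 has 3 s.f., so the result keeps min(3, 3) = 3 s.f.
Rounded to 3 significant figures: 1.88 × 10^3 L.

1.88 × 10^3 L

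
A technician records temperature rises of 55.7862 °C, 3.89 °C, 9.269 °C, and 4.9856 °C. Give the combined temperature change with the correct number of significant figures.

55.7862 °C + 3.89 °C + 9.269 °C + 4.9856 °C = 73.9308 °C.
Addition/subtraction keeps the fewest decimal places: 55.7862 → 4 decimal places, 3.89 → 2 decimal places, 9.269 → 3 decimal places, 4.9856 → 4 decimal places; limit is 2.
Rounded to 2 decimal places: 73.93 °C.

73.93 °C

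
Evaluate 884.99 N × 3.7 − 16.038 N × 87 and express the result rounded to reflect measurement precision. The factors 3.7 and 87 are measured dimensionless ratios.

884.99 × 3.7 = 3274.463 → 3.3 × 10^3 N (2 s.f., last digit at the 10^2 place).
16.038 × 87 = 1395.306 → 1.4 × 10^3 N (2 s.f., last digit at the 10^2 place).
Difference: 1879.157 N; keep the coarser place, 10^2.
Result: 1.9 × 10^3 N.

1.9 × 10^3 N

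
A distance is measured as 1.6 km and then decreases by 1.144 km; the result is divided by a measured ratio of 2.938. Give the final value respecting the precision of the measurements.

1.6 km − 1.144 km = 0.456 km; the difference is limited to 1 decimal place (1 s.f.).
Carrying full precision, 0.456 ÷ 2.938 = 0.155207624234… km; 2.938 has 4 s.f., so the result keeps min(1, 4) = 1 s.f.
Rounded to 1 significant figure: 0.2 km.

0.2 km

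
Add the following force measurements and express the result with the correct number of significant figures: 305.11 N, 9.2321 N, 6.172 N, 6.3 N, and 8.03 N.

334.8 N

305.11 N + 9.2321 N + 6.172 N + 6.3 N + 8.03 N = 334.8441 N.
Addition/subtraction keeps the fewest decimal places: 305.11 → 2 decimal places, 9.2321 → 4 decimal places, 6.172 → 3 decimal places, 6.3 → 1 decimal place, 8.03 → 2 decimal places; limit is 1.
Rounded to 1 decimal place: 334.8 N.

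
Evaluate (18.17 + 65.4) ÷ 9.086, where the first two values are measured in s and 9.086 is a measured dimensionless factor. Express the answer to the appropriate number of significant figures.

9.20 s

18.17 s + 65.4 s = 83.57 s; the sum is limited to 1 decimal place (3 s.f.).
Carrying full precision, 83.57 ÷ 9.086 = 9.19766674004… s; 9.086 has 4 s.f., so the result keeps min(3, 4) = 3 s.f.
Rounded to 3 significant figures: 9.20 s.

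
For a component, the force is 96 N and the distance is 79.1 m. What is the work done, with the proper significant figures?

7.6 × 10³ J

work done = 96 N × 79.1 m = 7593.6 J.
96 has 2 significant figures; 79.1 has 3.
Division/multiplication keeps the fewest: 2 significant figures.
Rounded: 7.6 × 10³ J.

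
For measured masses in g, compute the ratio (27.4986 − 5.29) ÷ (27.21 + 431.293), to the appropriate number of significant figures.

27.4986 − 5.29 = 22.2086, limited to 2 d.p. → 4 s.f.; 27.21 + 431.293 = 458.503, limited to 2 d.p. → 5 s.f.
Carrying full precision, 22.2086 ÷ 458.503 = 0.0484371967032…; keep min(4, 5) = 4 s.f.
Rounded to 4 significant figures: 0.04844.

0.04844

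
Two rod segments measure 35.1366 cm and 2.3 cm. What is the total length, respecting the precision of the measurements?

35.1366 cm + 2.3 cm = 37.4366 cm.
Addition/subtraction keeps the fewest decimal places: 35.1366 → 4 decimal places, 2.3 → 1 decimal place; limit is 1.
Rounded to 1 decimal place: 37.4 cm.

37.4 cm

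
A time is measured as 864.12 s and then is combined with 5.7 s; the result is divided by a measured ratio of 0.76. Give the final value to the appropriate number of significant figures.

1.1 × 10³ s

864.12 s + 5.7 s = 869.82 s; the sum is limited to 1 decimal place (4 s.f.).
Carrying full precision, 869.82 ÷ 0.76 = 1144.5 s; 0.76 has 2 s.f., so the result keeps min(4, 2) = 2 s.f.
Rounded to 2 significant figures: 1.1 × 10³ s.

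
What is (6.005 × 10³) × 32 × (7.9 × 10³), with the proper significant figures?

1.5 × 10⁹

(6.005 × 10³) × 32 × (7.9 × 10³) = 1.518064 × 10^9
Multiplication/division keeps the fewest significant figures: 6.005 × 10³ → 4 s.f., 32 → 2 s.f., 7.9 × 10³ → 2 s.f.; limit is 2.
Rounded to 2 significant figures: 1.5 × 10⁹.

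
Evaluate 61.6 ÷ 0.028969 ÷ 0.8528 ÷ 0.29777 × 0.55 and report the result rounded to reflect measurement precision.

61.6 ÷ 0.028969 ÷ 0.8528 ÷ 0.29777 × 0.55 = 4605.55279659…
Multiplication/division keeps the fewest significant figures: 61.6 → 3 s.f., 0.028969 → 5 s.f., 0.8528 → 4 s.f., 0.29777 → 5 s.f., 0.55 → 2 s.f.; limit is 2.
Rounded to 2 significant figures: 4.6 × 10^3.

4.6 × 10^3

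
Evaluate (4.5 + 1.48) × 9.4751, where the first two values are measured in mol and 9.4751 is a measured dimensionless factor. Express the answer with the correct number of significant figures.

57 mol

4.5 mol + 1.48 mol = 5.98 mol; the sum is limited to 1 decimal place (2 s.f.).
Carrying full precision, 5.98 × 9.4751 = 56.661098 mol; 9.4751 has 5 s.f., so the result keeps min(2, 5) = 2 s.f.
Rounded to 2 significant figures: 57 mol.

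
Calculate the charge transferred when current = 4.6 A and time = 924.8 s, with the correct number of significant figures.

charge transferred = 4.6 A × 924.8 s = 4254.08 C.
4.6 has 2 significant figures; 924.8 has 4.
Division/multiplication keeps the fewest: 2 significant figures.
Rounded: 4.3 × 10^3 C.

4.3 × 10^3 C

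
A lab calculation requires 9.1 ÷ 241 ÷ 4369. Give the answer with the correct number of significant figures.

8.6 × 10⁻⁶

9.1 ÷ 241 ÷ 4369 = 0.00000864255804522…
Multiplication/division keeps the fewest significant figures: 9.1 → 2 s.f., 241 → 3 s.f., 4369 → 4 s.f.; limit is 2.
Rounded to 2 significant figures: 8.6 × 10⁻⁶.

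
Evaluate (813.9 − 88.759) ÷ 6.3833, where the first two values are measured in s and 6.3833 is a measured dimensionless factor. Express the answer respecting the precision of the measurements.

113.6 s

813.9 s − 88.759 s = 725.141 s; the difference is limited to 1 decimal place (4 s.f.).
Carrying full precision, 725.141 ÷ 6.3833 = 113.599705481… s; 6.3833 has 5 s.f., so the result keeps min(4, 5) = 4 s.f.
Rounded to 4 significant figures: 113.6 s.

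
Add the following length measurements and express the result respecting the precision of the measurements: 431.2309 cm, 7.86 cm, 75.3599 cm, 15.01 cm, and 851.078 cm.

431.2309 cm + 7.86 cm + 75.3599 cm + 15.01 cm + 851.078 cm = 1380.5388 cm.
Addition/subtraction keeps the fewest decimal places: 431.2309 → 4 decimal places, 7.86 → 2 decimal places, 75.3599 → 4 decimal places, 15.01 → 2 decimal places, 851.078 → 3 decimal places; limit is 2.
Rounded to 2 decimal places: 1380.54 cm.

1380.54 cm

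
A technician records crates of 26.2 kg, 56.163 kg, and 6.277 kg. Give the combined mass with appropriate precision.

26.2 kg + 56.163 kg + 6.277 kg = 88.640 kg.
Addition/subtraction keeps the fewest decimal places: 26.2 → 1 decimal place, 56.163 → 3 decimal places, 6.277 → 3 decimal places; limit is 1.
Rounded to 1 decimal place: 88.6 kg.

88.6 kg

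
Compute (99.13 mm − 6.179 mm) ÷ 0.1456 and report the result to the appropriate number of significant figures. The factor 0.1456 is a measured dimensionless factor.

638.4 mm

99.13 mm − 6.179 mm = 92.951 mm; the difference is limited to 2 decimal places (4 s.f.).
Carrying full precision, 92.951 ÷ 0.1456 = 638.399725275… mm; 0.1456 has 4 s.f., so the result keeps min(4, 4) = 4 s.f.
Rounded to 4 significant figures: 638.4 mm.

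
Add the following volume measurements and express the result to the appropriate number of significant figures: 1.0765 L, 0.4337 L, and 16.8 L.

18.3 L

1.0765 L + 0.4337 L + 16.8 L = 18.3102 L.
Addition/subtraction keeps the fewest decimal places: 1.0765 → 4 decimal places, 0.4337 → 4 decimal places, 16.8 → 1 decimal place; limit is 1.
Rounded to 1 decimal place: 18.3 L.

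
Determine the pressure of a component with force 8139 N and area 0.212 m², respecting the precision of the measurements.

pressure = 8139 N ÷ 0.212 m² = 38391.509434… Pa.
8139 has 4 significant figures; 0.212 has 3.
Division/multiplication keeps the fewest: 3 significant figures.
Rounded: 3.84 × 10^4 Pa.

3.84 × 10^4 Pa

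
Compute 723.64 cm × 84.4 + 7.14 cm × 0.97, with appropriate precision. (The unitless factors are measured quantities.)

6.11 × 10⁴ cm

723.64 × 84.4 = 61075.216 → 6.11 × 10⁴ cm (3 s.f., last digit at the 10^2 place).
7.14 × 0.97 = 6.9258 → 6.9 cm (2 s.f., last digit at the 10^-1 place).
Sum: 61082.1418 cm; keep the coarser place, 10^2.
Result: 6.11 × 10⁴ cm.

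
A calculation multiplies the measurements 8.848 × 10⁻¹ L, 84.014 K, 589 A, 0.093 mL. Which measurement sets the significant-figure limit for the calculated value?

0.093 mL

8.848 × 10⁻¹ L → 4 s.f.; 84.014 K → 5 s.f.; 589 A → 3 s.f.; 0.093 mL → 2 s.f.
The fewest is 2 significant figures, from 0.093 mL.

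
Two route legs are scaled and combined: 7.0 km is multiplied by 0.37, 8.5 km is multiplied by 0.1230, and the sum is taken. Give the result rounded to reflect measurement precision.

7.0 × 0.37 = 2.59 → 2.6 km (2 s.f., last digit at the 10^-1 place).
8.5 × 0.1230 = 1.0455 → 1.0 km (2 s.f., last digit at the 10^-1 place).
Sum: 3.6355 km; keep the coarser place, 10^-1.
Result: 3.6 km.

3.6 km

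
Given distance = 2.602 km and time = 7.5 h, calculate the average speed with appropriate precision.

average speed = 2.602 km ÷ 7.5 h = 0.346933333333… km/h.
2.602 has 4 significant figures; 7.5 has 2.
Division/multiplication keeps the fewest: 2 significant figures.
Rounded: 3.5 × 10^-1 km/h.

3.5 × 10^-1 km/h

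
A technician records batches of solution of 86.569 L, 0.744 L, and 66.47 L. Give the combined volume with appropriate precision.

86.569 L + 0.744 L + 66.47 L = 153.783 L.
Addition/subtraction keeps the fewest decimal places: 86.569 → 3 decimal places, 0.744 → 3 decimal places, 66.47 → 2 decimal places; limit is 2.
Rounded to 2 decimal places: 153.78 L.

153.78 L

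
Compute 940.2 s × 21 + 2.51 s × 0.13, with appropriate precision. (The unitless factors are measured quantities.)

2.0 × 10^4 s

940.2 × 21 = 19744.2 → 2.0 × 10^4 s (2 s.f., last digit at the 10^3 place).
2.51 × 0.13 = 0.3263 → 0.33 s (2 s.f., last digit at the 10^-2 place).
Sum: 19744.5263 s; keep the coarser place, 10^3.
Result: 2.0 × 10^4 s.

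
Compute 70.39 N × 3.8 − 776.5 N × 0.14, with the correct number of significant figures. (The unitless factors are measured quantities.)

70.39 × 3.8 = 267.482 → 2.7 × 10² N (2 s.f., last digit at the 10^1 place).
776.5 × 0.14 = 108.71 → 1.1 × 10² N (2 s.f., last digit at the 10^1 place).
Difference: 158.772 N; keep the coarser place, 10^1.
Result: 1.6 × 10² N.

1.6 × 10² N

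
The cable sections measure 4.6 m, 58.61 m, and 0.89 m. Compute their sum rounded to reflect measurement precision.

4.6 m + 58.61 m + 0.89 m = 64.10 m.
Addition/subtraction keeps the fewest decimal places: 4.6 → 1 decimal place, 58.61 → 2 decimal places, 0.89 → 2 decimal places; limit is 1.
Rounded to 1 decimal place: 64.1 m.

64.1 m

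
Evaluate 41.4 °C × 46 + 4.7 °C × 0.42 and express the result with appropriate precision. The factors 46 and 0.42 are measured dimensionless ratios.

41.4 × 46 = 1904.4 → 1.9 × 10³ °C (2 s.f., last digit at the 10^2 place).
4.7 × 0.42 = 1.974 → 2.0 °C (2 s.f., last digit at the 10^-1 place).
Sum: 1906.374 °C; keep the coarser place, 10^2.
Result: 1.9 × 10³ °C.

1.9 × 10³ °C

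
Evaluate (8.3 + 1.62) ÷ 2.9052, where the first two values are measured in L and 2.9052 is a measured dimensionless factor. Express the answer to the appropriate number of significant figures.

3.4 L

8.3 L + 1.62 L = 9.92 L; the sum is limited to 1 decimal place (2 s.f.).
Carrying full precision, 9.92 ÷ 2.9052 = 3.41456698334… L; 2.9052 has 5 s.f., so the result keeps min(2, 5) = 2 s.f.
Rounded to 2 significant figures: 3.4 L.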